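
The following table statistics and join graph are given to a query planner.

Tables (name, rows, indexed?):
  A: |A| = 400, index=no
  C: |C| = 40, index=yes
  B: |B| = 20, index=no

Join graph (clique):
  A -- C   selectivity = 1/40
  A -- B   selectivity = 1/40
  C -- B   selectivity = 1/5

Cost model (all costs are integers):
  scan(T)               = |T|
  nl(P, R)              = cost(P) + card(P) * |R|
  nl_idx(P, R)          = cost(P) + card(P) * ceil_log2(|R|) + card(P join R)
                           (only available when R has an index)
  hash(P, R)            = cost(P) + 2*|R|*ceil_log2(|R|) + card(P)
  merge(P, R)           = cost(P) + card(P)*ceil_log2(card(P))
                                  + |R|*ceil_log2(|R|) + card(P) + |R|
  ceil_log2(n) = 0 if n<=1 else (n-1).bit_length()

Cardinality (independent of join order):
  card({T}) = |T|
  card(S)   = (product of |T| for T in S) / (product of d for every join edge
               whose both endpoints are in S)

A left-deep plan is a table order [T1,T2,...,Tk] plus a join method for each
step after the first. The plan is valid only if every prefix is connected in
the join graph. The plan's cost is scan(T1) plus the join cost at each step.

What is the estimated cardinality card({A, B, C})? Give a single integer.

40

Tables in S: A(400), B(20), C(40)
Edges inside S: A-C(d=40), A-B(d=40), C-B(d=5)
numerator = 400 * 20 * 40 = 320000
denominator = 40 * 40 * 5 = 8000
card(S) = 320000 / 8000 = 40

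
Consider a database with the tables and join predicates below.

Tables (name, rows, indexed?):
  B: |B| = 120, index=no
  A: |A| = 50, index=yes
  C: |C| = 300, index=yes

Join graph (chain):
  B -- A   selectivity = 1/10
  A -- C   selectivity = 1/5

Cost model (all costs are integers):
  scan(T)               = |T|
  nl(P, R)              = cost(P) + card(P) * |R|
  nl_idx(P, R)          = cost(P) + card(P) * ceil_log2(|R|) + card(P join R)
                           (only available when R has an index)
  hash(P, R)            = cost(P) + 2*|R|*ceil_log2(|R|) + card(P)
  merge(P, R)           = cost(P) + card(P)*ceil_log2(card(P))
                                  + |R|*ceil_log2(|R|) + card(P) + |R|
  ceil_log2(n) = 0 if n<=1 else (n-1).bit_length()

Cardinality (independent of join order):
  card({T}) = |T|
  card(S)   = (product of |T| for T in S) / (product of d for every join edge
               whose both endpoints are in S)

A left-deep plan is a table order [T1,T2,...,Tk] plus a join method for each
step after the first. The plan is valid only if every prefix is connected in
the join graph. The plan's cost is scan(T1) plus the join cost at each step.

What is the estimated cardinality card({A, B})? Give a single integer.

600

Tables in S: A(50), B(120)
Edges inside S: B-A(d=10)
numerator = 50 * 120 = 6000
denominator = 10 = 10
card(S) = 6000 / 10 = 600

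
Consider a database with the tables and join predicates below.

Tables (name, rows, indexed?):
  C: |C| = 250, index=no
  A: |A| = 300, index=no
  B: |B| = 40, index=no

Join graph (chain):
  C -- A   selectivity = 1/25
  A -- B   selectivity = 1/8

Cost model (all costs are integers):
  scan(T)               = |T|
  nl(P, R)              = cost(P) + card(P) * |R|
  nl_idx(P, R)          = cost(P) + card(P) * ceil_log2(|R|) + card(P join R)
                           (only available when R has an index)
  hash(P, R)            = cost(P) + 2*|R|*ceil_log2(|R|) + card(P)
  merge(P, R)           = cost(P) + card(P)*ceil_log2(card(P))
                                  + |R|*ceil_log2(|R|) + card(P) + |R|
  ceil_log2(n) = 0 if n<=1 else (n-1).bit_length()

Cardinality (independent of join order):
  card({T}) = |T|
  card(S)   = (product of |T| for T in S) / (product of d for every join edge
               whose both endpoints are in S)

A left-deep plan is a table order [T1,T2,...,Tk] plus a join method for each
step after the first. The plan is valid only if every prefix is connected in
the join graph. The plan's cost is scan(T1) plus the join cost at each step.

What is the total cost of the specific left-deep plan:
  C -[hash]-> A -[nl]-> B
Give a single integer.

125900

step 1: scan C: cost=250, card=250
step 2: join A via hash
    card(P join A) = 250*300/(25) = 3000
    cost = 250 + 2*300*9 + 250 = 5900
step 3: join B via nl
    card(P join B) = 3000*40/(8) = 15000
    cost = 5900 + 3000*40 = 125900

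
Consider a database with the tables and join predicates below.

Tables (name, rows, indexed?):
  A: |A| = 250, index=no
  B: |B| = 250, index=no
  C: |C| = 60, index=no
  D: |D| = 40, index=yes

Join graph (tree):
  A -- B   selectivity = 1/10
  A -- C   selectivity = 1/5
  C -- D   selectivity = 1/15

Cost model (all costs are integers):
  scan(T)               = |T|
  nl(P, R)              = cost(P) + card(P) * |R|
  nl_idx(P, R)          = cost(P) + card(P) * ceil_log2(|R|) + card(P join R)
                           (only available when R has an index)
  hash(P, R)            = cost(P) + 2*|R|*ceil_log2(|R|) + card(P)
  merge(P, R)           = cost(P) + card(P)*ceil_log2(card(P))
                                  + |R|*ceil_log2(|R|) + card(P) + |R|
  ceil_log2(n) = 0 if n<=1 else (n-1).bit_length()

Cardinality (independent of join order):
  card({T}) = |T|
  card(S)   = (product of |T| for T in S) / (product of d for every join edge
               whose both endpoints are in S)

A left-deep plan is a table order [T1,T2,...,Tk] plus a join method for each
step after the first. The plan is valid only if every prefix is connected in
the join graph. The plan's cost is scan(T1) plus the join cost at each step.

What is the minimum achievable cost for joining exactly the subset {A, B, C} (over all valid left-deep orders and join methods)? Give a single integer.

Selinger DP over subsets of {A,B,C}:
  {A}: scan cost=250, card=250
  {B}: scan cost=250, card=250
  {C}: scan cost=60, card=60
  {AB}: card=6250; try (B,hash)→4500, (A,hash)→4500, (B,merge)→4750, (A,merge)→4750, (B,nl)→62750, (A,nl)→62750; best=4500 via (B,hash)
  {AC}: card=3000; try (C,hash)→1220, (A,merge)→2730, (C,merge)→2920, (A,hash)→4120, (A,nl)→15060, (C,nl)→15250; best=1220 via (C,hash)
  {ABC}: card=75000; try (B,hash)→8220, (C,hash)→11470, (B,merge)→42470, (C,merge)→92420, (C,nl)→379500, (B,nl)→751220; best=8220 via (B,hash)

8220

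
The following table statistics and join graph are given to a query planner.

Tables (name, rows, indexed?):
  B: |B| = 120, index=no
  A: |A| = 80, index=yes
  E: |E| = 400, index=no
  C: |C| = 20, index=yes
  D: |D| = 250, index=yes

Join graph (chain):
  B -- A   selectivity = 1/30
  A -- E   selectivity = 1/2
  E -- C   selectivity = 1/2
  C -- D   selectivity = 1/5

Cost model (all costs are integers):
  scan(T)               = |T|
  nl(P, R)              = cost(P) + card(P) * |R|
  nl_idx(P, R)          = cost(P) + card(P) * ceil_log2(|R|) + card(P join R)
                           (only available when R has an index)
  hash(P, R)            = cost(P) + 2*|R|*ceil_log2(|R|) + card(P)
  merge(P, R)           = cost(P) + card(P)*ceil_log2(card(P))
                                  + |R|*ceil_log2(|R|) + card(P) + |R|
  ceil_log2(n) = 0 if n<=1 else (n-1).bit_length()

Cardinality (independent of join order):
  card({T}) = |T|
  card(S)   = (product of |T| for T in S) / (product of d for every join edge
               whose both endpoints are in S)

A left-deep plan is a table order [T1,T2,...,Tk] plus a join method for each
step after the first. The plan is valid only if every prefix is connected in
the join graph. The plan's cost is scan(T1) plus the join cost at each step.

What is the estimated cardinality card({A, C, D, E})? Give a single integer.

8000000

Tables in S: A(80), C(20), D(250), E(400)
Edges inside S: A-E(d=2), E-C(d=2), C-D(d=5)
numerator = 80 * 20 * 250 * 400 = 160000000
denominator = 2 * 2 * 5 = 20
card(S) = 160000000 / 20 = 8000000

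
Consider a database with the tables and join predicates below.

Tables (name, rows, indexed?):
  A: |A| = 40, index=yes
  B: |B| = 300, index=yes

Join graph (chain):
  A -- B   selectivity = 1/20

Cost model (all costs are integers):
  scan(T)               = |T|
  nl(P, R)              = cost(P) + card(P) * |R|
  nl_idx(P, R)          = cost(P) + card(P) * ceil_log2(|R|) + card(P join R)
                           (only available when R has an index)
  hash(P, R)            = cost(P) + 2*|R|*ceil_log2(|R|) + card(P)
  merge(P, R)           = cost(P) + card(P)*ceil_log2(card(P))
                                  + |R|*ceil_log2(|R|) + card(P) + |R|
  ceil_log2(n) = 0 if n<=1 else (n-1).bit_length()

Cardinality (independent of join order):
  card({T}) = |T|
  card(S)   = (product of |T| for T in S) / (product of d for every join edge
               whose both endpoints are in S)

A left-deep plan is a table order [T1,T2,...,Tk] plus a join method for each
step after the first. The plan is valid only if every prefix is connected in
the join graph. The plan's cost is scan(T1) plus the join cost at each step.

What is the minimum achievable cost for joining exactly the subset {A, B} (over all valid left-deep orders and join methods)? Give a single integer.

Selinger DP over subsets of {A,B}:
  {A}: scan cost=40, card=40
  {B}: scan cost=300, card=300
  {AB}: card=600; try (B,nl_idx)→1000, (A,hash)→1080, (A,nl_idx)→2700, (B,merge)→3320, (A,merge)→3580, (B,hash)→5480 …(+2); best=1000 via (B,nl_idx)

1000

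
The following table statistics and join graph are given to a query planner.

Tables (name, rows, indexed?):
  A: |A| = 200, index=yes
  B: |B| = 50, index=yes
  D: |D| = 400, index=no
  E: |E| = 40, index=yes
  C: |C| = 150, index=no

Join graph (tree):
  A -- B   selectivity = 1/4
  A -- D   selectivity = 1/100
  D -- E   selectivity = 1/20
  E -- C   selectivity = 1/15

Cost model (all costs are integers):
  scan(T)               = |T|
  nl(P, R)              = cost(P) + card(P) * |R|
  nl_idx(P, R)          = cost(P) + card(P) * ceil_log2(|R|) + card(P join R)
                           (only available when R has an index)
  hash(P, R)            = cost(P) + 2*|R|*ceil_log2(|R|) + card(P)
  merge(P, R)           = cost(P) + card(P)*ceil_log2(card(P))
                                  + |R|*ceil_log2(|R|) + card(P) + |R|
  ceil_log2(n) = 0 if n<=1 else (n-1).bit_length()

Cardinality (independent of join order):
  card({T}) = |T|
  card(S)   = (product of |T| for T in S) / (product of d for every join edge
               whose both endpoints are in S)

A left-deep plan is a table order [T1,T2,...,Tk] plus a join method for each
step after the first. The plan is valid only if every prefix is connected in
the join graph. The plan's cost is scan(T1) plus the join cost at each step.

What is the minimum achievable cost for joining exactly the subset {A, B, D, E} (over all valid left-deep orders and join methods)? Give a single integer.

7480

Selinger DP over subsets of {A,B,D,E}:
  {A}: scan cost=200, card=200
  {B}: scan cost=50, card=50
  {D}: scan cost=400, card=400
  {E}: scan cost=40, card=40
  {AB}: card=2500; try (B,hash)→1000, (A,merge)→2200, (B,merge)→2350, (A,nl_idx)→2950, (A,hash)→3300, (B,nl_idx)→3900 …(+2); best=1000 via (B,hash)
  {AD}: card=800; try (A,hash)→4000, (A,nl_idx)→4400, (D,merge)→6000, (A,merge)→6200, (D,hash)→7600, (D,nl)→80200 …(+1); best=4000 via (A,hash)
  {DE}: card=800; try (E,hash)→1280, (E,nl_idx)→3600, (D,merge)→4320, (E,merge)→4680, (D,hash)→7280, (D,nl)→16040 …(+1); best=1280 via (E,hash)
  {ABD}: card=10000; try (B,hash)→5400, (D,hash)→10700, (B,merge)→13150, (B,nl_idx)→18800, (D,merge)→37500, (B,nl)→44000 …(+1); best=5400 via (B,hash)
  {ADE}: card=1600; try (E,hash)→5280, (A,hash)→5280, (A,nl_idx)→9280, (E,nl_idx)→10400, (A,merge)→11880, (E,merge)→13080 …(+2); best=5280 via (E,hash)
  {ABDE}: card=20000; try (B,hash)→7480, (E,hash)→15880, (B,merge)→24830, (B,nl_idx)→34880, (B,nl)→85280, (E,nl_idx)→85400 …(+2); best=7480 via (B,hash)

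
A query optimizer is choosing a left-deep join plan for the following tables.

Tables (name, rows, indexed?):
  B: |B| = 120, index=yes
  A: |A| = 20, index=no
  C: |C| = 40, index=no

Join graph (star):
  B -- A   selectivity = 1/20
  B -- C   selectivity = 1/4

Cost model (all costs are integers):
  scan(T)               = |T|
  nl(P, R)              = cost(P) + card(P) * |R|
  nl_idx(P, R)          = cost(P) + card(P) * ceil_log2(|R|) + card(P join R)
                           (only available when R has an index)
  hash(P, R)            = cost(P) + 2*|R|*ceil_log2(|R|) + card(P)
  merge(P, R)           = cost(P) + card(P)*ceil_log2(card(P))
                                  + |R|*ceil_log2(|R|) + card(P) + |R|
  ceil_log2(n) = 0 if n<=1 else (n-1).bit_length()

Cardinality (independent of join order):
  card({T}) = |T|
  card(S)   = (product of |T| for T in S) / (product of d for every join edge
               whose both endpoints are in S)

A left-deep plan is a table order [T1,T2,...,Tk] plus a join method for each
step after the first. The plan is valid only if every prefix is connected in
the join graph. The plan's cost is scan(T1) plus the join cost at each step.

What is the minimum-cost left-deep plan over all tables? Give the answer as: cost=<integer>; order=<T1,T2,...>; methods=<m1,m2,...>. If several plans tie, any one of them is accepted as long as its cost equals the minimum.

Selinger DP (subsets sized 1..n):
  {B}: scan cost=120, card=120
  {A}: scan cost=20, card=20
  {C}: scan cost=40, card=40
  {AB}: card=120; try (B,nl_idx)→280, (A,hash)→440, (B,merge)→1100, (A,merge)→1200, (B,hash)→1720, (B,nl)→2420 …(+1); best=280 via (B,nl_idx)
  {BC}: card=1200; try (C,hash)→720, (B,merge)→1280, (C,merge)→1360, (B,nl_idx)→1520, (B,hash)→1760, (B,nl)→4840 …(+1); best=720 via (C,hash)
  {ABC}: card=1200; try (C,hash)→880, (C,merge)→1520, (A,hash)→2120, (C,nl)→5080, (A,merge)→15240, (A,nl)→24720; best=880 via (C,hash)

cost=880; order=A,B,C; methods=nl_idx,hash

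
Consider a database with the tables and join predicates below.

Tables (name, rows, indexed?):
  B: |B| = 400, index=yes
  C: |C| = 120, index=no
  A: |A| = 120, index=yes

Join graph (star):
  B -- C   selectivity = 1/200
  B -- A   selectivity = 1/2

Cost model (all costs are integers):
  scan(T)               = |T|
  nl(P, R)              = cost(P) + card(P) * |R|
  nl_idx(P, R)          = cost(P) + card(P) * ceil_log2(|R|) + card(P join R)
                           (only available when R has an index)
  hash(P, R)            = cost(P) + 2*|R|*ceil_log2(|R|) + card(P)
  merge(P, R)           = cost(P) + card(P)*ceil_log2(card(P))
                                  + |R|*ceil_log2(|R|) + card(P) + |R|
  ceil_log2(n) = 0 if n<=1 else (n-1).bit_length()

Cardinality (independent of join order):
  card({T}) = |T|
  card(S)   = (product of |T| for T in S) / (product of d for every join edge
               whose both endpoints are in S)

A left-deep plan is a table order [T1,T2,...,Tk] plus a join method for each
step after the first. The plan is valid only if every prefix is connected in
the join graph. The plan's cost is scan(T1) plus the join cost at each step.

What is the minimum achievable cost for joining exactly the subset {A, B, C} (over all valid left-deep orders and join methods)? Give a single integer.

Selinger DP over subsets of {A,B,C}:
  {B}: scan cost=400, card=400
  {C}: scan cost=120, card=120
  {A}: scan cost=120, card=120
  {BC}: card=240; try (B,nl_idx)→1440, (C,hash)→2480, (B,merge)→5080, (C,merge)→5360, (B,hash)→7440, (B,nl)→48120 …(+1); best=1440 via (B,nl_idx)
  {AB}: card=24000; try (A,hash)→2480, (B,merge)→5080, (A,merge)→5360, (B,hash)→7440, (B,nl_idx)→25200, (A,nl_idx)→27200 …(+2); best=2480 via (A,hash)
  {ABC}: card=14400; try (A,hash)→3360, (A,merge)→4560, (A,nl_idx)→17520, (C,hash)→28160, (A,nl)→30240, (C,merge)→387440 …(+1); best=3360 via (A,hash)

3360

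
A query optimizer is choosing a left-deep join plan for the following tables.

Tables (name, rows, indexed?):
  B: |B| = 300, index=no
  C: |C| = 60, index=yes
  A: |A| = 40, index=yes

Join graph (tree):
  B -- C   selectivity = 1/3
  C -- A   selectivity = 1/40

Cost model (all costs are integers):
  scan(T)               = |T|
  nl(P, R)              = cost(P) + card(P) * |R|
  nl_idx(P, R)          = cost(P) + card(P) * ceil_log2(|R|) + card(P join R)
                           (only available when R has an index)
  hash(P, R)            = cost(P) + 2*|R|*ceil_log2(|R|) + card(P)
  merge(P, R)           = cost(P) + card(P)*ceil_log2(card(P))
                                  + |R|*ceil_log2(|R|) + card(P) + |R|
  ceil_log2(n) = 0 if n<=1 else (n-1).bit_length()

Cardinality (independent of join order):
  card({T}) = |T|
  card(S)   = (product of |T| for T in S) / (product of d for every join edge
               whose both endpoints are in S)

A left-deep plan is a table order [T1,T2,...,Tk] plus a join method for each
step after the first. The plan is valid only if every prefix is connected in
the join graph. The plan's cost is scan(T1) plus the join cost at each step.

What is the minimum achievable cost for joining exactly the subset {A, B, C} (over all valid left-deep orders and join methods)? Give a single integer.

3760

Selinger DP over subsets of {A,B,C}:
  {B}: scan cost=300, card=300
  {C}: scan cost=60, card=60
  {A}: scan cost=40, card=40
  {BC}: card=6000; try (C,hash)→1320, (B,merge)→3480, (C,merge)→3720, (B,hash)→5520, (C,nl_idx)→8100, (B,nl)→18060 …(+1); best=1320 via (C,hash)
  {AC}: card=60; try (C,nl_idx)→340, (A,nl_idx)→480, (A,hash)→600, (C,merge)→740, (A,merge)→760, (C,hash)→800 …(+2); best=340 via (C,nl_idx)
  {ABC}: card=6000; try (B,merge)→3760, (B,hash)→5800, (A,hash)→7800, (B,nl)→18340, (A,nl_idx)→43320, (A,merge)→85600 …(+1); best=3760 via (B,merge)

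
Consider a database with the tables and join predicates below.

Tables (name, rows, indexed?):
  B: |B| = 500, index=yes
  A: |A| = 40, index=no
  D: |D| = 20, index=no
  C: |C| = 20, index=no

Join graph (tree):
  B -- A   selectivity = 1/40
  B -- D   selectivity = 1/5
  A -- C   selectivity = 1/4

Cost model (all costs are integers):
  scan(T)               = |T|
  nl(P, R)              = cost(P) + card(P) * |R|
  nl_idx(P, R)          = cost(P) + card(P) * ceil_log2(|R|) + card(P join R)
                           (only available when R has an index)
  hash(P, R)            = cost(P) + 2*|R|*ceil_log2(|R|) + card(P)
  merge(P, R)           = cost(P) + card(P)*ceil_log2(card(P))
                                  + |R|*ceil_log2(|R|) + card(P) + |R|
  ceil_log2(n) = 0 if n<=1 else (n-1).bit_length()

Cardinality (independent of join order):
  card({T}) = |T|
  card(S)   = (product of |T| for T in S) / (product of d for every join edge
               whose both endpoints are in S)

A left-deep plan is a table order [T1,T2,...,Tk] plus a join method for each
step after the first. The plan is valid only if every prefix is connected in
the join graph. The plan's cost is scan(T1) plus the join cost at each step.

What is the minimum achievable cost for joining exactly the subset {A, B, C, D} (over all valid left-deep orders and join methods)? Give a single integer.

Selinger DP over subsets of {A,B,C,D}:
  {B}: scan cost=500, card=500
  {A}: scan cost=40, card=40
  {D}: scan cost=20, card=20
  {C}: scan cost=20, card=20
  {AB}: card=500; try (B,nl_idx)→900, (A,hash)→1480, (B,merge)→5320, (A,merge)→5780, (B,hash)→9080, (B,nl)→20040 …(+1); best=900 via (B,nl_idx)
  {BD}: card=2000; try (D,hash)→1200, (B,nl_idx)→2200, (B,merge)→5140, (D,merge)→5620, (B,hash)→9040, (B,nl)→10020 …(+1); best=1200 via (D,hash)
  {AC}: card=200; try (C,hash)→280, (A,merge)→420, (C,merge)→440, (A,hash)→520, (A,nl)→820, (C,nl)→840; best=280 via (C,hash)
  {ABD}: card=2000; try (D,hash)→1600, (A,hash)→3680, (D,merge)→6020, (D,nl)→10900, (A,merge)→25480, (A,nl)→81200; best=1600 via (D,hash)
  {ABC}: card=2500; try (C,hash)→1600, (B,nl_idx)→4580, (C,merge)→6020, (B,merge)→7080, (B,hash)→9480, (C,nl)→10900 …(+1); best=1600 via (C,hash)
  {ABCD}: card=10000; try (C,hash)→3800, (D,hash)→4300, (C,merge)→25720, (D,merge)→34220, (C,nl)→41600, (D,nl)→51600; best=3800 via (C,hash)

3800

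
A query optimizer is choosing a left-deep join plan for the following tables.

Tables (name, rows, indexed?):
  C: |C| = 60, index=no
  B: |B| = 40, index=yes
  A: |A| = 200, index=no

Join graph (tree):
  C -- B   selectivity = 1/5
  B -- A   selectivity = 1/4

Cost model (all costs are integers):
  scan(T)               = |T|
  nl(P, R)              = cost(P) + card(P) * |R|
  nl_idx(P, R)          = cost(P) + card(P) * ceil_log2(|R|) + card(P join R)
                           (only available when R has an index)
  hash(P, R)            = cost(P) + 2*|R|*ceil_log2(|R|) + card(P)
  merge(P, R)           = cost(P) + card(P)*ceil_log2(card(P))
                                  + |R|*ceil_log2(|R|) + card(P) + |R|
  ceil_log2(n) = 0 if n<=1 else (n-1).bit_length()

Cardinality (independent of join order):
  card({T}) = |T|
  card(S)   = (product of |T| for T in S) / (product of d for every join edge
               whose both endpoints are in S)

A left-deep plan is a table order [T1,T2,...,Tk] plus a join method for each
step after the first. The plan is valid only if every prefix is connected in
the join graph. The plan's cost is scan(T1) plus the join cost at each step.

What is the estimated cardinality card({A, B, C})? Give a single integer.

24000

Tables in S: A(200), B(40), C(60)
Edges inside S: C-B(d=5), B-A(d=4)
numerator = 200 * 40 * 60 = 480000
denominator = 5 * 4 = 20
card(S) = 480000 / 20 = 24000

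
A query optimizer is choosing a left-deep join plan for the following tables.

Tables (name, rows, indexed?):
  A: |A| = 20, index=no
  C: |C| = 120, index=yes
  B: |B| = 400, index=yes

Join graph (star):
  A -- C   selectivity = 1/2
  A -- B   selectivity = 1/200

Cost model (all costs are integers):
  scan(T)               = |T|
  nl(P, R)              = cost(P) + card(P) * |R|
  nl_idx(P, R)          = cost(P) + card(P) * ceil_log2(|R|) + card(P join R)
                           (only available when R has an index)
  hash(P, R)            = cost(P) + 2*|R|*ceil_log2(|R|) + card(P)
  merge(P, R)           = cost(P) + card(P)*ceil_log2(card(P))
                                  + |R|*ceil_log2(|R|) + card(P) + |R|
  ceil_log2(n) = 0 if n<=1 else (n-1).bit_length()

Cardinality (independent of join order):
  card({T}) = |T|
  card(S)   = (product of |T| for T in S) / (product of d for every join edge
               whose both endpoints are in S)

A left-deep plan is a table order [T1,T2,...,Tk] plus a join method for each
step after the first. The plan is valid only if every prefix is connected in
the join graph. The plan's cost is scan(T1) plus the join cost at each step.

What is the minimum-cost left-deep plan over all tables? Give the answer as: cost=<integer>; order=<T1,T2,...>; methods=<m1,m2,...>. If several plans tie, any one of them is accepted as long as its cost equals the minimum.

cost=1480; order=A,B,C; methods=nl_idx,merge

Selinger DP (subsets sized 1..n):
  {A}: scan cost=20, card=20
  {C}: scan cost=120, card=120
  {B}: scan cost=400, card=400
  {AC}: card=1200; try (A,hash)→440, (C,merge)→1100, (A,merge)→1200, (C,nl_idx)→1360, (C,hash)→1720, (C,nl)→2420 …(+1); best=440 via (A,hash)
  {AB}: card=40; try (B,nl_idx)→240, (A,hash)→1000, (B,merge)→4140, (A,merge)→4520, (B,hash)→7240, (B,nl)→8020 …(+1); best=240 via (B,nl_idx)
  {ABC}: card=2400; try (C,merge)→1480, (C,hash)→1960, (C,nl_idx)→2920, (C,nl)→5040, (B,hash)→8840, (B,nl_idx)→13640 …(+2); best=1480 via (C,merge)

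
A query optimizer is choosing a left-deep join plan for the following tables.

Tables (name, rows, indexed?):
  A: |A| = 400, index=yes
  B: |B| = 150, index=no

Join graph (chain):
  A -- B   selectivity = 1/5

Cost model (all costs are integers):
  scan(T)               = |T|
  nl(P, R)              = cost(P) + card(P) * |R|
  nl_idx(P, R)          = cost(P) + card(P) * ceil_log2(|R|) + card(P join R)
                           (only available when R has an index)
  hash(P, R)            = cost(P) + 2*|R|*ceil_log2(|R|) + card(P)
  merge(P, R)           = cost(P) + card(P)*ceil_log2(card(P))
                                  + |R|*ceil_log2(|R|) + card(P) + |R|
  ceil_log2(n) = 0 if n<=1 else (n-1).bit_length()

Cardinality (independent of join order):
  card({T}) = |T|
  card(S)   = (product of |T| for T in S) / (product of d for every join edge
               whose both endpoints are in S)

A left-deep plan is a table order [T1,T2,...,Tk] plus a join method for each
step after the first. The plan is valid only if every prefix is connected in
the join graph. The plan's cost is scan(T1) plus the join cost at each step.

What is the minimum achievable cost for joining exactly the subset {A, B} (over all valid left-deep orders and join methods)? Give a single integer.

3200

Selinger DP over subsets of {A,B}:
  {A}: scan cost=400, card=400
  {B}: scan cost=150, card=150
  {AB}: card=12000; try (B,hash)→3200, (A,merge)→5500, (B,merge)→5750, (A,hash)→7500, (A,nl_idx)→13500, (A,nl)→60150 …(+1); best=3200 via (B,hash)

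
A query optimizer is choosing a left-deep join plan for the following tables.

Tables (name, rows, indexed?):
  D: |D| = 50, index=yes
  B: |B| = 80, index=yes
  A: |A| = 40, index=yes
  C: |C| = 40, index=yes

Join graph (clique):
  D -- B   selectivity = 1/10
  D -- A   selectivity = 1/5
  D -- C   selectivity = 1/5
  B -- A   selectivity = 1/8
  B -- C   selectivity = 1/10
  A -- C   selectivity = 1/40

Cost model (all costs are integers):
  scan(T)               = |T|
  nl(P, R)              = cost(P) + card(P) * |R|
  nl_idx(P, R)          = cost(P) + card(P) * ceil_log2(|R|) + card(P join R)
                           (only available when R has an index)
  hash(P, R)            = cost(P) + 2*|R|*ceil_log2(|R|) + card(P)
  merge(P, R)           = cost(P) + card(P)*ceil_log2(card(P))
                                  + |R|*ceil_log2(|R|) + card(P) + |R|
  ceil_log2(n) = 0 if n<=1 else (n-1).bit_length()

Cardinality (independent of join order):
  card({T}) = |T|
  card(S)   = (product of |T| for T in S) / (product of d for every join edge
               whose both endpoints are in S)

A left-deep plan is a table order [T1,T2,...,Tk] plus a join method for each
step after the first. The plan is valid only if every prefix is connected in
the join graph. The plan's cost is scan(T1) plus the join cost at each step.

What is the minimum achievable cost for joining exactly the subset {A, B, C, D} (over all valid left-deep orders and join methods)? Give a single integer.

888

Selinger DP over subsets of {A,B,C,D}:
  {D}: scan cost=50, card=50
  {B}: scan cost=80, card=80
  {A}: scan cost=40, card=40
  {C}: scan cost=40, card=40
  {BD}: card=400; try (D,hash)→760, (B,nl_idx)→800, (D,nl_idx)→960, (B,merge)→1040, (D,merge)→1070, (B,hash)→1220 …(+2); best=760 via (D,hash)
  {AD}: card=400; try (A,hash)→580, (D,merge)→670, (D,hash)→680, (D,nl_idx)→680, (A,merge)→680, (A,nl_idx)→750 …(+2); best=580 via (A,hash)
  {CD}: card=400; try (C,hash)→580, (D,merge)→670, (D,hash)→680, (D,nl_idx)→680, (C,merge)→680, (C,nl_idx)→750 …(+2); best=580 via (C,hash)
  {AB}: card=400; try (A,hash)→640, (B,nl_idx)→720, (B,merge)→960, (A,nl_idx)→960, (A,merge)→1000, (B,hash)→1200 …(+2); best=640 via (A,hash)
  {BC}: card=320; try (C,hash)→640, (B,nl_idx)→640, (C,nl_idx)→880, (B,merge)→960, (C,merge)→1000, (B,hash)→1200 …(+2); best=640 via (C,hash)
  {AC}: card=40; try (C,nl_idx)→320, (A,nl_idx)→320, (C,hash)→560, (A,hash)→560, (C,merge)→600, (A,merge)→600 …(+2); best=320 via (C,nl_idx)
  {ABD}: card=400; try (D,hash)→1640, (A,hash)→1640, (B,hash)→2100, (D,nl_idx)→3440, (A,nl_idx)→3560, (B,nl_idx)→3780 …(+6); best=1640 via (D,hash)
  {BCD}: card=320; try (D,hash)→1560, (C,hash)→1640, (B,hash)→2100, (D,nl_idx)→2880, (C,nl_idx)→3480, (B,nl_idx)→3700 …(+6); best=1560 via (D,hash)
  {ACD}: card=80; try (D,nl_idx)→640, (D,merge)→950, (D,hash)→960, (C,hash)→1460, (A,hash)→1460, (D,nl)→2320 …(+6); best=640 via (D,nl_idx)
  {ABC}: card=40; try (B,nl_idx)→640, (B,merge)→1240, (A,hash)→1440, (B,hash)→1480, (C,hash)→1520, (A,nl_idx)→2600 …(+6); best=640 via (B,nl_idx)
  {ABCD}: card=8; try (D,nl_idx)→888, (B,nl_idx)→1208, (D,merge)→1270, (D,hash)→1280, (B,hash)→1840, (B,merge)→1920 …(+10); best=888 via (D,nl_idx)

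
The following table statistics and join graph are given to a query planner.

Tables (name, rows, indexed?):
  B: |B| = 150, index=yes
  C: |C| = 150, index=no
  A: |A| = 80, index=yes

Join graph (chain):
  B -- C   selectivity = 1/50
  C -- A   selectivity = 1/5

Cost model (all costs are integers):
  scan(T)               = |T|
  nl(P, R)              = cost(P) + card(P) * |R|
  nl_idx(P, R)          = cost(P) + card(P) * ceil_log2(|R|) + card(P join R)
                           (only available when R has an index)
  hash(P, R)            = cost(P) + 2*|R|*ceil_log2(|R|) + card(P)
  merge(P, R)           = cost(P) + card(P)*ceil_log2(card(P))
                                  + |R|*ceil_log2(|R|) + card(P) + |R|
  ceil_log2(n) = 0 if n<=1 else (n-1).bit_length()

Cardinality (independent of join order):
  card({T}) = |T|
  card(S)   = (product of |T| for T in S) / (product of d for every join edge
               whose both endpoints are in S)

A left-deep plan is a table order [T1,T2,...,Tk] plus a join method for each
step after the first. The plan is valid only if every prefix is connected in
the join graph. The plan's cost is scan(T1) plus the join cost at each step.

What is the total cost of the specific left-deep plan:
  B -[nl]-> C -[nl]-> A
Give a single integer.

step 1: scan B: cost=150, card=150
step 2: join C via nl
    card(P join C) = 150*150/(50) = 450
    cost = 150 + 150*150 = 22650
step 3: join A via nl
    card(P join A) = 450*80/(5) = 7200
    cost = 22650 + 450*80 = 58650

58650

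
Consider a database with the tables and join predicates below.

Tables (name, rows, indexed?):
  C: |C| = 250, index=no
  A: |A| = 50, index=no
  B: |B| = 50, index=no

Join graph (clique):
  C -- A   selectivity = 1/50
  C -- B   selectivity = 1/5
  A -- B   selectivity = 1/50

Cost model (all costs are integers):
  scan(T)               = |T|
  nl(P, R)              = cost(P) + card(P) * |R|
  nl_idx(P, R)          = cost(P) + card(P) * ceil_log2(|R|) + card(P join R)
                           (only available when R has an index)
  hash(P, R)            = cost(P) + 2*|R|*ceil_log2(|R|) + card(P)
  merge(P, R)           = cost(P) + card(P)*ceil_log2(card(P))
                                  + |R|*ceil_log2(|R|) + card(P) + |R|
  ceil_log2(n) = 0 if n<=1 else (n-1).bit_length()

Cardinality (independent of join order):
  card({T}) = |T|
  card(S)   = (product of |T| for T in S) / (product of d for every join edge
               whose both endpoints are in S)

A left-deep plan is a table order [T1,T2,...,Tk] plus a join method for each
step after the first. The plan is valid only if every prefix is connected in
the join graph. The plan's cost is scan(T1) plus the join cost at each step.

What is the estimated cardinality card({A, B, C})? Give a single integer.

50

Tables in S: A(50), B(50), C(250)
Edges inside S: C-A(d=50), C-B(d=5), A-B(d=50)
numerator = 50 * 50 * 250 = 625000
denominator = 50 * 5 * 50 = 12500
card(S) = 625000 / 12500 = 50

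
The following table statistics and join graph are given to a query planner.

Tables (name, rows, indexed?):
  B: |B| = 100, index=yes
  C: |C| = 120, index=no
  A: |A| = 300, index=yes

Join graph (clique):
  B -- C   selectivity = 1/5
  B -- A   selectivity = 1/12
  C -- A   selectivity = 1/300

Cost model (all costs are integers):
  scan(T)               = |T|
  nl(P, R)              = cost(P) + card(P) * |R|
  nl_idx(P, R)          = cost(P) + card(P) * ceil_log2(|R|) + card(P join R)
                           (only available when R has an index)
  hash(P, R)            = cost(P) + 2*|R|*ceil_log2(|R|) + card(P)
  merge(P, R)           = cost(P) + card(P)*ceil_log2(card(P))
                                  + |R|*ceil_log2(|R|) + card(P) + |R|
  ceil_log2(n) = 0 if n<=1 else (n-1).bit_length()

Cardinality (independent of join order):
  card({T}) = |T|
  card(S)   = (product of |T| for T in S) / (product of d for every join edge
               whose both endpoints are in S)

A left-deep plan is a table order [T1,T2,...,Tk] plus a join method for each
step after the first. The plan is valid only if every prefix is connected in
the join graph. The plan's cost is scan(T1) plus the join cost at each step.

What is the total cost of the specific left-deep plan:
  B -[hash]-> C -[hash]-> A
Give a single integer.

step 1: scan B: cost=100, card=100
step 2: join C via hash
    card(P join C) = 100*120/(5) = 2400
    cost = 100 + 2*120*7 + 100 = 1880
step 3: join A via hash
    card(P join A) = 2400*300/(12*300) = 200
    cost = 1880 + 2*300*9 + 2400 = 9680

9680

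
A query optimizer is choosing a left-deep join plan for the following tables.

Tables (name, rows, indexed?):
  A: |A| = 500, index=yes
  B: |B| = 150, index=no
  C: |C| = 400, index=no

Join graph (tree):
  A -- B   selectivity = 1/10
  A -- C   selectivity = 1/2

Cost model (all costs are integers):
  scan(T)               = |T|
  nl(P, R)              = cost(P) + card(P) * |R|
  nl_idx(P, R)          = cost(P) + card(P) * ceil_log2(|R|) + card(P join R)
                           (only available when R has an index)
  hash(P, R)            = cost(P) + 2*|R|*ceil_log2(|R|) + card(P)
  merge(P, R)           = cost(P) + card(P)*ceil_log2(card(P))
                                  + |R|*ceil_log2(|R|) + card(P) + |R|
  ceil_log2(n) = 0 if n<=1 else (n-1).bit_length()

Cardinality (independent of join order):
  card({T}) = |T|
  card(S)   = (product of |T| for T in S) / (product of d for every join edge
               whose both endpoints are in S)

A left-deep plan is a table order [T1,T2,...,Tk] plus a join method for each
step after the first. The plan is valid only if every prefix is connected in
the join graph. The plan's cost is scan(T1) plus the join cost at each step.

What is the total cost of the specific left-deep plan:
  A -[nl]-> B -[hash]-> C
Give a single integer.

90200

step 1: scan A: cost=500, card=500
step 2: join B via nl
    card(P join B) = 500*150/(10) = 7500
    cost = 500 + 500*150 = 75500
step 3: join C via hash
    card(P join C) = 7500*400/(2) = 1500000
    cost = 75500 + 2*400*9 + 7500 = 90200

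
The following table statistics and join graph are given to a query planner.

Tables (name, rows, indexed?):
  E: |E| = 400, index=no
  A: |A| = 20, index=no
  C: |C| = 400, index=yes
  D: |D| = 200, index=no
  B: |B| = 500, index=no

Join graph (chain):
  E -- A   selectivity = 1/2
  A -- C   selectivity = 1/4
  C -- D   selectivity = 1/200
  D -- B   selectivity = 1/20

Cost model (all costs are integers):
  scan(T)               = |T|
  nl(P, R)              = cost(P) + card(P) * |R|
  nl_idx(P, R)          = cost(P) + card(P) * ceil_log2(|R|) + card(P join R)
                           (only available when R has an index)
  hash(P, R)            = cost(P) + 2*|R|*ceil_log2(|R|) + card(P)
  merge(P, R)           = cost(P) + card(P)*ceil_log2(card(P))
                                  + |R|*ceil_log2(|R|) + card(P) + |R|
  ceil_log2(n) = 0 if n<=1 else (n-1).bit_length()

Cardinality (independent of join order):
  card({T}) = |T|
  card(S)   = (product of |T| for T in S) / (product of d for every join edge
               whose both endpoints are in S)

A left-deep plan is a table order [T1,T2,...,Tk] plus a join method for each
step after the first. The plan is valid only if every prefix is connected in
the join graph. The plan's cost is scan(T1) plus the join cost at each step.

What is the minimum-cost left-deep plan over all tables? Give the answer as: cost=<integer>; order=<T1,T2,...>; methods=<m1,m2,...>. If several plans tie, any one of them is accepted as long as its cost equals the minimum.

Selinger DP (subsets sized 1..n):
  {E}: scan cost=400, card=400
  {A}: scan cost=20, card=20
  {C}: scan cost=400, card=400
  {D}: scan cost=200, card=200
  {B}: scan cost=500, card=500
  {AE}: card=4000; try (A,hash)→1000, (E,merge)→4140, (A,merge)→4520, (E,hash)→7240, (E,nl)→8020, (A,nl)→8400; best=1000 via (A,hash)
  {AC}: card=2000; try (A,hash)→1000, (C,nl_idx)→2200, (C,merge)→4140, (A,merge)→4520, (C,hash)→7240, (C,nl)→8020 …(+1); best=1000 via (A,hash)
  {CD}: card=400; try (C,nl_idx)→2400, (D,hash)→4000, (C,merge)→6000, (D,merge)→6200, (C,hash)→7600, (C,nl)→80200 …(+1); best=2400 via (C,nl_idx)
  {BD}: card=5000; try (D,hash)→4200, (B,merge)→7000, (D,merge)→7300, (B,hash)→9400, (B,nl)→100200, (D,nl)→100500; best=4200 via (D,hash)
  {ACE}: card=400000; try (E,hash)→10200, (C,hash)→12200, (E,merge)→29000, (C,merge)→57000, (C,nl_idx)→437000, (E,nl)→801000 …(+1); best=10200 via (E,hash)
  {ACD}: card=2000; try (A,hash)→3000, (D,hash)→6200, (A,merge)→6520, (A,nl)→10400, (D,merge)→26800, (D,nl)→401000; best=3000 via (A,hash)
  {BCD}: card=10000; try (B,merge)→11400, (B,hash)→11800, (C,hash)→16400, (C,nl_idx)→59200, (C,merge)→78200, (B,nl)→202400 …(+1); best=11400 via (B,merge)
  {ACDE}: card=400000; try (E,hash)→12200, (E,merge)→31000, (D,hash)→413400, (E,nl)→803000, (D,merge)→8012000, (D,nl)→80010200; best=12200 via (E,hash)
  {ABCD}: card=50000; try (B,hash)→14000, (A,hash)→21600, (B,merge)→32000, (A,merge)→161520, (A,nl)→211400, (B,nl)→1003000; best=14000 via (B,hash)
  {ABCDE}: card=10000000; try (E,hash)→71200, (B,hash)→421200, (E,merge)→868000, (B,merge)→8017200, (E,nl)→20014000, (B,nl)→200012200; best=71200 via (E,hash)

cost=71200; order=D,C,A,B,E; methods=nl_idx,hash,hash,hash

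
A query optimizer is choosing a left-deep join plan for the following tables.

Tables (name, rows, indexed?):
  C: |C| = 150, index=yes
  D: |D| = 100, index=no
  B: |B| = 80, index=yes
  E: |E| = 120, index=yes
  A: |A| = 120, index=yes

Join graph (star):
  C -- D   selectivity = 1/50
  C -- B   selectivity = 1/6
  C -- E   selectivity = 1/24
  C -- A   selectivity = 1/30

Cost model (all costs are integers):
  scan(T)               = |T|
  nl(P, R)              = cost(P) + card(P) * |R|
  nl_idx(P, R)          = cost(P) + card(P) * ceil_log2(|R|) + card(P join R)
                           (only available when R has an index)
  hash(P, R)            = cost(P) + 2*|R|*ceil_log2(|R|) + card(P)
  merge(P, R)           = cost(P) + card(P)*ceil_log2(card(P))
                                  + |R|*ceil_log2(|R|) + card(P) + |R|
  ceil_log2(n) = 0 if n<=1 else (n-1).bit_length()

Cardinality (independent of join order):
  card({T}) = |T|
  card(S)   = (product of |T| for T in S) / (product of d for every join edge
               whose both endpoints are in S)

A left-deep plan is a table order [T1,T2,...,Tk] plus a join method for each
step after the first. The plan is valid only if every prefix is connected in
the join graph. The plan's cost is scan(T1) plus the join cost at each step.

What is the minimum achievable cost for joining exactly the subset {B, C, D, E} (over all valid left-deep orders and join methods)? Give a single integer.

Selinger DP over subsets of {B,C,D,E}:
  {C}: scan cost=150, card=150
  {D}: scan cost=100, card=100
  {B}: scan cost=80, card=80
  {E}: scan cost=120, card=120
  {CD}: card=300; try (C,nl_idx)→1200, (D,hash)→1700, (C,merge)→2250, (D,merge)→2300, (C,hash)→2600, (C,nl)→15100 …(+1); best=1200 via (C,nl_idx)
  {BC}: card=2000; try (B,hash)→1420, (C,merge)→2070, (B,merge)→2140, (C,hash)→2560, (C,nl_idx)→2720, (B,nl_idx)→3200 …(+2); best=1420 via (B,hash)
  {CE}: card=750; try (C,nl_idx)→1830, (E,nl_idx)→1950, (E,hash)→1980, (C,merge)→2430, (E,merge)→2460, (C,hash)→2640 …(+2); best=1830 via (C,nl_idx)
  {BCD}: card=4000; try (B,hash)→2620, (D,hash)→4820, (B,merge)→4840, (B,nl_idx)→7300, (B,nl)→25200, (D,merge)→26220 …(+1); best=2620 via (B,hash)
  {CDE}: card=1500; try (E,hash)→3180, (D,hash)→3980, (E,nl_idx)→4800, (E,merge)→5160, (D,merge)→10880, (E,nl)→37200 …(+1); best=3180 via (E,hash)
  {BCE}: card=10000; try (B,hash)→3700, (E,hash)→5100, (B,merge)→10720, (B,nl_idx)→17080, (E,nl_idx)→25420, (E,merge)→26380 …(+2); best=3700 via (B,hash)
  {BCDE}: card=20000; try (B,hash)→5800, (E,hash)→8300, (D,hash)→15100, (B,merge)→21820, (B,nl_idx)→33680, (E,nl_idx)→50620 …(+5); best=5800 via (B,hash)

5800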